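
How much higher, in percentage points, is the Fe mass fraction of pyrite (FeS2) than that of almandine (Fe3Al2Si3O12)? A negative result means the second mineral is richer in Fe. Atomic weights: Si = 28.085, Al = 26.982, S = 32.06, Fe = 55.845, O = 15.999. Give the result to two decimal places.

12.89 percentage points

M(FeS2) = 119.965 g/mol, so wt% Fe = 55.845/119.965 × 100 = 46.55%.
M(Fe3Al2Si3O12) = 497.742 g/mol, so wt% Fe = 167.535/497.742 × 100 = 33.66%.
46.55 − 33.66 = 12.89 pp.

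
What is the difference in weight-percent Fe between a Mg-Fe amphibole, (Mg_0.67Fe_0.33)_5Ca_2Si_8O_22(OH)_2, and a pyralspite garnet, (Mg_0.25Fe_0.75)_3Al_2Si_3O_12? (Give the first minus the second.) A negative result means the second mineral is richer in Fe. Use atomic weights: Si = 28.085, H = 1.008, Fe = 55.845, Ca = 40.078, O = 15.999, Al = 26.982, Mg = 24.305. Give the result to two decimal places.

-15.84 percentage points

Fe in (Mg_0.67Fe_0.33)_5Ca_2Si_8O_22(OH)_2: molar mass 864.394 g/mol; 1.65×55.845 = 92.144 g → 10.66 wt%.
Fe in (Mg_0.25Fe_0.75)_3Al_2Si_3O_12: molar mass 474.087 g/mol; 2.25×55.845 = 125.651 g → 26.50 wt%.
Difference = 10.66 − 26.50 = -15.84 percentage points.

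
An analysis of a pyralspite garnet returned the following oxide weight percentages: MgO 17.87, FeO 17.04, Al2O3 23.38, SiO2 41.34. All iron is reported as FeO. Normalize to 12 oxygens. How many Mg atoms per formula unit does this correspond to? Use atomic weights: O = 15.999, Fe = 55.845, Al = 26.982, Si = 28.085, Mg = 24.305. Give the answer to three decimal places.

1.939 Mg apfu

MgO: 17.87/40.304 = 0.44338 mol → 0.44338 mol Mg, 0.44338 mol O.
FeO: 17.04/71.844 = 0.23718 mol → 0.23718 mol Fe, 0.23718 mol O.
Al2O3: 23.38/101.961 = 0.22930 mol → 0.45860 mol Al, 0.68790 mol O.
SiO2: 41.34/60.083 = 0.68805 mol → 0.68805 mol Si, 1.37610 mol O.
Total oxygen = 2.74456 mol. Normalization factor = 12/2.74456 = 4.37229.
Mg per 12 O = 0.44338 × 4.37229 = 1.939.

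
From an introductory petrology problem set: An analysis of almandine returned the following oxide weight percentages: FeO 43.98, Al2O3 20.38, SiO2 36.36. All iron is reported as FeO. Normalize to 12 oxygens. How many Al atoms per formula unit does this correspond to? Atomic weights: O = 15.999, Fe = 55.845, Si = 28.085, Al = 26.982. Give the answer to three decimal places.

1.981 Al apfu

43.98 wt% FeO ÷ 71.844 g/mol = 0.61216 mol, giving 0.61216 Fe and 0.61216 O.
20.38 wt% Al2O3 ÷ 101.961 g/mol = 0.19988 mol, giving 0.39976 Al and 0.59964 O.
36.36 wt% SiO2 ÷ 60.083 g/mol = 0.60516 mol, giving 0.60516 Si and 1.21032 O.
Oxygen sums to 2.42212; scaling by 12/2.42212 = 4.95434 puts the formula on 12 O.
Al: 0.39976 × 4.95434 = 1.981 atoms per formula unit.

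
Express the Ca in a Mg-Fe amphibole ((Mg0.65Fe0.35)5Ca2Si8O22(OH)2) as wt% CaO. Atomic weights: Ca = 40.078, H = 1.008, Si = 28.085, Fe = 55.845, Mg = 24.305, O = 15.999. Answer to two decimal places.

12.93 wt%

M((Mg0.65Fe0.35)5Ca2Si8O22(OH)2) = 867.548 g/mol; M(CaO) = 56.077 g/mol.
Moles CaO per formula unit = 2 Ca ÷ 1 = 2.0000.
CaO fraction = (2.0000 × 56.077) / 867.548 = 112.154/867.548 = 0.1293.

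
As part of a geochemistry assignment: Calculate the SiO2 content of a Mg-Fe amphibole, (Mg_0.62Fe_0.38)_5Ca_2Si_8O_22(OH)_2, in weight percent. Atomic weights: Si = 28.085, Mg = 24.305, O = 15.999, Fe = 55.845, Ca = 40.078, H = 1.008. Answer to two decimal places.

M((Mg_0.62Fe_0.38)_5Ca_2Si_8O_22(OH)_2) = 872.279 g/mol; M(SiO2) = 60.083 g/mol.
Moles SiO2 per formula unit = 8 Si ÷ 1 = 8.0000.
SiO2 fraction = (8.0000 × 60.083) / 872.279 = 480.664/872.279 = 0.5510.

55.10 wt%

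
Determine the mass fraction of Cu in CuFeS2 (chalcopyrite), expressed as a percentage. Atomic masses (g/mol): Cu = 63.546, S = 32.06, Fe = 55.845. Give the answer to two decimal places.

34.63 wt%

M(CuFeS2) = 183.511 g/mol.
Cu contributes 1 × 63.546 = 63.546 g per mole.
63.546/183.511 = 0.3463 → 34.63%.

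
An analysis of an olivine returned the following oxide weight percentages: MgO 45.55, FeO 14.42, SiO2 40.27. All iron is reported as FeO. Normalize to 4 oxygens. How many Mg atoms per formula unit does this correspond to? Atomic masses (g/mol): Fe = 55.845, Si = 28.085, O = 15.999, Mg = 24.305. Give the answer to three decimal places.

45.55 wt% MgO ÷ 40.304 g/mol = 1.13016 mol, giving 1.13016 Mg and 1.13016 O.
14.42 wt% FeO ÷ 71.844 g/mol = 0.20071 mol, giving 0.20071 Fe and 0.20071 O.
40.27 wt% SiO2 ÷ 60.083 g/mol = 0.67024 mol, giving 0.67024 Si and 1.34048 O.
Oxygen sums to 2.67135; scaling by 4/2.67135 = 1.49737 puts the formula on 4 O.
Mg: 1.13016 × 1.49737 = 1.692 atoms per formula unit.

1.692 Mg apfu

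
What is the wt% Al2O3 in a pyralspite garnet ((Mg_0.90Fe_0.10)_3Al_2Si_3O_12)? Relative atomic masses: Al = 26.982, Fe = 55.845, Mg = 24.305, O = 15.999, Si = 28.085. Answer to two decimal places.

M((Mg_0.90Fe_0.10)_3Al_2Si_3O_12) = 412.584 g/mol; M(Al2O3) = 101.961 g/mol.
Moles Al2O3 per formula unit = 2 Al ÷ 2 = 1.0000.
Al2O3 fraction = (1.0000 × 101.961) / 412.584 = 101.961/412.584 = 0.2471.

24.71 wt%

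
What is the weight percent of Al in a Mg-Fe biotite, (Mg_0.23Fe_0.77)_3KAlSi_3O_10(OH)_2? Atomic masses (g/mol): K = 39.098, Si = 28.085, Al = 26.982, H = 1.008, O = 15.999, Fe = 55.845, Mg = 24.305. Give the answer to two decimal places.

5.51 mass %

M((Mg_0.23Fe_0.77)_3KAlSi_3O_10(OH)_2) = 490.111 g/mol.
Al contributes 1 × 26.982 = 26.982 g per mole.
26.982/490.111 = 0.0551 → 5.51%.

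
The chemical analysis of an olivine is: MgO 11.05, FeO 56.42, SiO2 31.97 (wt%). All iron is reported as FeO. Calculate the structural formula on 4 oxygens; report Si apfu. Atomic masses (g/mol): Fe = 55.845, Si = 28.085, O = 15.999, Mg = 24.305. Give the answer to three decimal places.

MgO: 11.05/40.304 = 0.27417 mol → 0.27417 mol Mg, 0.27417 mol O.
FeO: 56.42/71.844 = 0.78531 mol → 0.78531 mol Fe, 0.78531 mol O.
SiO2: 31.97/60.083 = 0.53210 mol → 0.53210 mol Si, 1.06420 mol O.
Total oxygen = 2.12368 mol. Normalization factor = 4/2.12368 = 1.88352.
Si per 4 O = 0.53210 × 1.88352 = 1.002.

1.002 Si apfu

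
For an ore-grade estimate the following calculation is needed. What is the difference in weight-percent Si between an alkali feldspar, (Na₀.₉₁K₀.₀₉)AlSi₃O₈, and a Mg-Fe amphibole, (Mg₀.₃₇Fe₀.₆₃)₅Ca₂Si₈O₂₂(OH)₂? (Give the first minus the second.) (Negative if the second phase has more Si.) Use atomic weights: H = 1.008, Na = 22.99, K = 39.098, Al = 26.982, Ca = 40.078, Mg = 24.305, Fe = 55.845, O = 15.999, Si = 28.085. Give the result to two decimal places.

Si in (Na₀.₉₁K₀.₀₉)AlSi₃O₈: molar mass 263.669 g/mol; 3×28.085 = 84.255 g → 31.95 wt%.
Si in (Mg₀.₃₇Fe₀.₆₃)₅Ca₂Si₈O₂₂(OH)₂: molar mass 911.704 g/mol; 8×28.085 = 224.680 g → 24.64 wt%.
Difference = 31.95 − 24.64 = 7.31 percentage points.

7.31 percentage points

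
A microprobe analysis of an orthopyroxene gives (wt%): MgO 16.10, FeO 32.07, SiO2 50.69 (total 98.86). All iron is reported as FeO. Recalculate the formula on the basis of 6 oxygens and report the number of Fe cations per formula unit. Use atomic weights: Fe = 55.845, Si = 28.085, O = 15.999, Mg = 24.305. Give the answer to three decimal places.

MgO (M=40.304): mol = 0.39946; Mg = 0.39946, O = 0.39946.
FeO (M=71.844): mol = 0.44638; Fe = 0.44638, O = 0.44638.
SiO2 (M=60.083): mol = 0.84367; Si = 0.84367, O = 1.68734.
ΣO = 2.53318; factor = 6/ΣO = 2.36856.
Fe apfu = 0.44638 × 2.36856 = 1.057.

1.057 Fe apfu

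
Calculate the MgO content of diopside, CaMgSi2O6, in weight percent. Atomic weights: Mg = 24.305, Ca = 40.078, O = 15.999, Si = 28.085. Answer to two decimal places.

18.61 wt%

Formula mass = 216.547 g/mol.
1 Mg → 1.0000 mol MgO per formula unit; M(MgO) = 40.304, so MgO mass = 40.304 g.
40.304/216.547 × 100 = 18.61 wt%.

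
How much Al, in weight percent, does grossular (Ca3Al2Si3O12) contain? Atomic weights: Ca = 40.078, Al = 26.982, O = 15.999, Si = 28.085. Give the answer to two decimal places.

Formula mass = 3·40.078 + 2·26.982 + 3·28.085 + 12·15.999 = 450.441 g/mol, of which 53.964 g is Al.
So Al makes up 53.964/450.441 = 0.1198 of the mass, i.e. 11.98%.

11.98 weight percent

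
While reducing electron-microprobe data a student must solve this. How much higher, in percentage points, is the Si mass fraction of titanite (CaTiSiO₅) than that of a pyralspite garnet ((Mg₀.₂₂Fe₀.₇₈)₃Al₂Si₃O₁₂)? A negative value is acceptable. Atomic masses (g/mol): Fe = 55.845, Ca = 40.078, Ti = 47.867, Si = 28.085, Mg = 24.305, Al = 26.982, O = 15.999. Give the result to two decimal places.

Si in CaTiSiO₅: molar mass 196.025 g/mol; 1×28.085 = 28.085 g → 14.33 wt%.
Si in (Mg₀.₂₂Fe₀.₇₈)₃Al₂Si₃O₁₂: molar mass 476.926 g/mol; 3×28.085 = 84.255 g → 17.67 wt%.
Difference = 14.33 − 17.67 = -3.34 percentage points.

-3.34 percentage points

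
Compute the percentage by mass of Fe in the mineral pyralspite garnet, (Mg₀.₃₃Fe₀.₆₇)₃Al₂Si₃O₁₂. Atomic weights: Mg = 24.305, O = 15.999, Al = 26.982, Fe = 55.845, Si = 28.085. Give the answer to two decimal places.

24.06 weight percent

M((Mg₀.₃₃Fe₀.₆₇)₃Al₂Si₃O₁₂) = 466.517 g/mol.
Fe contributes 2.01 × 55.845 = 112.248 g per mole.
112.248/466.517 = 0.2406 → 24.06%.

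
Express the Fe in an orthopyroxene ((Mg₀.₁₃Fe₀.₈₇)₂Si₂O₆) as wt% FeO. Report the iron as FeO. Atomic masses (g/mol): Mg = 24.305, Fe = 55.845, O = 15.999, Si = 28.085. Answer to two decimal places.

48.90 wt%

Molar mass of (Mg₀.₁₃Fe₀.₈₇)₂Si₂O₆ = 0.26*24.305 + 1.74*55.845 + 2*28.085 + 6*15.999 = 255.654 g/mol.
Each formula unit contains 1.74 Fe, equivalent to 1.74/1 = 1.7400 mol FeO.
M(FeO) = 1×55.845 + 1×15.999 = 71.844 g/mol.
Mass of FeO per formula unit = 1.7400 × 71.844 = 125.009 g.
FeO wt% = 125.009 / 255.654 × 100 = 48.90%.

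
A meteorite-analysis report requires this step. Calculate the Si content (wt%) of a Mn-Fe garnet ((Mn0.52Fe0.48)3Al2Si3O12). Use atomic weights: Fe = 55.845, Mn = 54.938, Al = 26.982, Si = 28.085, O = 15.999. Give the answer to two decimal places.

16.98 wt%

Molar mass of (Mn0.52Fe0.48)3Al2Si3O12: 1.56×54.938 + 1.44×55.845 + 2×26.982 + 3×28.085 + 12×15.999 = 496.327 g/mol.
Mass of Si per formula unit: 3 × 28.085 = 84.255 g.
Weight fraction Si = 84.255 / 496.327 = 0.1698.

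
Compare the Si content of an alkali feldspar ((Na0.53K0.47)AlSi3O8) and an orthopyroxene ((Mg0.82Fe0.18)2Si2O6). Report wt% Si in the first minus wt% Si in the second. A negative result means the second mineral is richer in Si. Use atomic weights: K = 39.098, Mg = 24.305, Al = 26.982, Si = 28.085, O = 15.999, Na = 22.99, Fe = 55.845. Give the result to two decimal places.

First mineral: 84.255 g Si in 269.790 g formula = 31.23 wt% Si.
Second mineral: 56.170 g Si in 212.128 g formula = 26.48 wt% Si.
31.23% − 26.48% gives a difference of 4.75 percentage points.

4.75 percentage points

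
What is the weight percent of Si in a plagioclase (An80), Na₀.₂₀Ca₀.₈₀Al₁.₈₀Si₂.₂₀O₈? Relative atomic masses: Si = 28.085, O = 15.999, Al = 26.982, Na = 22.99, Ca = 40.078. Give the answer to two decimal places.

Formula mass = 0.20×22.99 + 0.80×40.078 + 1.80×26.982 + 2.20×28.085 + 8×15.999 = 275.007 g/mol, of which 61.787 g is Si.
So Si makes up 61.787/275.007 = 0.2247 of the mass, i.e. 22.47%.

22.47 mass %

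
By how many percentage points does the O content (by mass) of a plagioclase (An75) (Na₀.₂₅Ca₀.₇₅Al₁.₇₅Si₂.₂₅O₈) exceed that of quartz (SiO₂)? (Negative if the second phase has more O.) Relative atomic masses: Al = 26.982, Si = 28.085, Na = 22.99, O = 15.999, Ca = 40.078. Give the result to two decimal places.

O in Na₀.₂₅Ca₀.₇₅Al₁.₇₅Si₂.₂₅O₈: molar mass 274.208 g/mol; 8×15.999 = 127.992 g → 46.68 wt%.
O in SiO₂: molar mass 60.083 g/mol; 2×15.999 = 31.998 g → 53.26 wt%.
Difference = 46.68 − 53.26 = -6.58 percentage points.

-6.58 percentage points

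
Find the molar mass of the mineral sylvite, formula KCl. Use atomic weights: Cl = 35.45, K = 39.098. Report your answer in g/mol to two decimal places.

M = 1×39.098 + 1×35.45

74.55 g/mol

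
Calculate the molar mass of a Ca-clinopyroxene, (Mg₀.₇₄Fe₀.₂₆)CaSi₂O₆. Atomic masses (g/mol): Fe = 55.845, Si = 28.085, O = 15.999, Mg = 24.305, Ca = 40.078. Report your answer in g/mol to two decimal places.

M = 0.74*24.305 + 0.26*55.845 + 1*40.078 + 2*28.085 + 6*15.999

224.75 g/mol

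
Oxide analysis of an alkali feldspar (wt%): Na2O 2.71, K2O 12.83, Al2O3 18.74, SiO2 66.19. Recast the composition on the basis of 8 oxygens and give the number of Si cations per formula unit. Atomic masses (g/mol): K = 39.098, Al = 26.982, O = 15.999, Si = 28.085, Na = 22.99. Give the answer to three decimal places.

Na2O: 2.71/61.979 = 0.04372 mol → 0.08744 mol Na, 0.04372 mol O.
K2O: 12.83/94.195 = 0.13621 mol → 0.27242 mol K, 0.13621 mol O.
Al2O3: 18.74/101.961 = 0.18380 mol → 0.36760 mol Al, 0.55140 mol O.
SiO2: 66.19/60.083 = 1.10164 mol → 1.10164 mol Si, 2.20328 mol O.
Total oxygen = 2.93461 mol. Normalization factor = 8/2.93461 = 2.72609.
Si per 8 O = 1.10164 × 2.72609 = 3.003.

3.003 Si apfu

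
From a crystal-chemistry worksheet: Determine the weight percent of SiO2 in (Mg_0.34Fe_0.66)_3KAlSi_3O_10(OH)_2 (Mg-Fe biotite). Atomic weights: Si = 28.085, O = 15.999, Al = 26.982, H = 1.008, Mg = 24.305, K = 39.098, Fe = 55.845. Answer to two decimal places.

37.58 wt%

Formula mass = 479.703 g/mol.
3 Si → 3.0000 mol SiO2 per formula unit; M(SiO2) = 60.083, so SiO2 mass = 180.249 g.
180.249/479.703 × 100 = 37.58 wt%.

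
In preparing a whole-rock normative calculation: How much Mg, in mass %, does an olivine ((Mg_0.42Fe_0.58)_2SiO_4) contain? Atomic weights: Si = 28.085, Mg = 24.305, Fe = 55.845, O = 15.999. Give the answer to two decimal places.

M((Mg_0.42Fe_0.58)_2SiO_4) = 177.277 g/mol.
Mg contributes 0.84 × 24.305 = 20.416 g per mole.
20.416/177.277 = 0.1152 → 11.52%.

11.52 mass %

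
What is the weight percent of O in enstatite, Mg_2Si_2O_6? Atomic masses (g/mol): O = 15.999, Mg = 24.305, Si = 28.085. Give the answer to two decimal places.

Formula mass = 2·24.305 + 2·28.085 + 6·15.999 = 200.774 g/mol, of which 95.994 g is O.
So O makes up 95.994/200.774 = 0.4781 of the mass, i.e. 47.81%.

47.81 weight percent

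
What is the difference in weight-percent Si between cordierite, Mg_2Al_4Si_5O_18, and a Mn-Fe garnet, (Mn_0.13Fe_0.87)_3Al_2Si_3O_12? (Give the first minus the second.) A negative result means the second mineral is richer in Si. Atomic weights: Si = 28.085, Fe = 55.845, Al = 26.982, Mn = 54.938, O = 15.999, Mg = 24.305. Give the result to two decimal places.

M(Mg_2Al_4Si_5O_18) = 584.945 g/mol, so wt% Si = 140.425/584.945 × 100 = 24.01%.
M((Mn_0.13Fe_0.87)_3Al_2Si_3O_12) = 497.388 g/mol, so wt% Si = 84.255/497.388 × 100 = 16.94%.
24.01 − 16.94 = 7.07 pp.

7.07 percentage points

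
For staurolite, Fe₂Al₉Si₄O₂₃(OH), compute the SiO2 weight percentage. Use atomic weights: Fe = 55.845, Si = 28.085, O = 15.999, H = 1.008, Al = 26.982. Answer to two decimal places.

Formula mass = 851.852 g/mol.
4 Si → 4.0000 mol SiO2 per formula unit; M(SiO2) = 60.083, so SiO2 mass = 240.332 g.
240.332/851.852 × 100 = 28.21 wt%.

28.21 wt%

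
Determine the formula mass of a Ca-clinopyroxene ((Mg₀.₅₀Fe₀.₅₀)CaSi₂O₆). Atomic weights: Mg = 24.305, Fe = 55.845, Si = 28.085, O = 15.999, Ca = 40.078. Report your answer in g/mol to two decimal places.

232.32 g/mol

M = 0.50*24.305 + 0.50*55.845 + 1*40.078 + 2*28.085 + 6*15.999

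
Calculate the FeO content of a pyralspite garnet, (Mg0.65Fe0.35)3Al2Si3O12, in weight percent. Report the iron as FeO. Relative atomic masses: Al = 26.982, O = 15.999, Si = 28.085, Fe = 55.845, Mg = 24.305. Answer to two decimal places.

Molar mass of (Mg0.65Fe0.35)3Al2Si3O12 = 1.95·24.305 + 1.05·55.845 + 2·26.982 + 3·28.085 + 12·15.999 = 436.239 g/mol.
Each formula unit contains 1.05 Fe, equivalent to 1.05/1 = 1.0500 mol FeO.
M(FeO) = 1×55.845 + 1×15.999 = 71.844 g/mol.
Mass of FeO per formula unit = 1.0500 × 71.844 = 75.436 g.
FeO wt% = 75.436 / 436.239 × 100 = 17.29%.

17.29 wt%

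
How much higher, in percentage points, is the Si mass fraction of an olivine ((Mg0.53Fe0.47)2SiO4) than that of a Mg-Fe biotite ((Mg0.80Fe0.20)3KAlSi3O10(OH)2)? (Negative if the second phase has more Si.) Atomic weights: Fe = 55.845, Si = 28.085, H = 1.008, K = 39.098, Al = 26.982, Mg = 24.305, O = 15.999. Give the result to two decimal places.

First mineral: 28.085 g Si in 170.339 g formula = 16.49 wt% Si.
Second mineral: 84.255 g Si in 436.178 g formula = 19.32 wt% Si.
16.49% − 19.32% gives a difference of -2.83 percentage points.

-2.83 percentage points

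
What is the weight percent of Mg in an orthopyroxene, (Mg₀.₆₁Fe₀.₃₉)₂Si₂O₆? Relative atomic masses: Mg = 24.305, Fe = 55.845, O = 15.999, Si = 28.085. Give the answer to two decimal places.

13.16 mass %

Formula mass = 1.22*24.305 + 0.78*55.845 + 2*28.085 + 6*15.999 = 225.375 g/mol, of which 29.652 g is Mg.
So Mg makes up 29.652/225.375 = 0.1316 of the mass, i.e. 13.16%.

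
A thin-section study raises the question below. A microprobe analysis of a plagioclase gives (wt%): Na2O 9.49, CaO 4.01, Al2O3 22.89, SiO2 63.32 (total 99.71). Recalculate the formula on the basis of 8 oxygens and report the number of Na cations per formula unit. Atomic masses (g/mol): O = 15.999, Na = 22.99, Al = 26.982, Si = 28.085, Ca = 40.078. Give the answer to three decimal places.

Na2O: 9.49/61.979 = 0.15312 mol → 0.30624 mol Na, 0.15312 mol O.
CaO: 4.01/56.077 = 0.07151 mol → 0.07151 mol Ca, 0.07151 mol O.
Al2O3: 22.89/101.961 = 0.22450 mol → 0.44900 mol Al, 0.67350 mol O.
SiO2: 63.32/60.083 = 1.05388 mol → 1.05388 mol Si, 2.10776 mol O.
Total oxygen = 3.00589 mol. Normalization factor = 8/3.00589 = 2.66144.
Na per 8 O = 0.30624 × 2.66144 = 0.815.

0.815 Na apfu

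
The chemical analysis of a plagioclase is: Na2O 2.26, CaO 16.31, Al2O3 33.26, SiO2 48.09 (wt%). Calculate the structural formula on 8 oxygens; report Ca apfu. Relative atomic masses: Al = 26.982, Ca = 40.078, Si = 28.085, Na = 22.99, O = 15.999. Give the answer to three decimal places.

Na2O: 2.26/61.979 = 0.03646 mol → 0.07292 mol Na, 0.03646 mol O.
CaO: 16.31/56.077 = 0.29085 mol → 0.29085 mol Ca, 0.29085 mol O.
Al2O3: 33.26/101.961 = 0.32620 mol → 0.65240 mol Al, 0.97860 mol O.
SiO2: 48.09/60.083 = 0.80039 mol → 0.80039 mol Si, 1.60078 mol O.
Total oxygen = 2.90669 mol. Normalization factor = 8/2.90669 = 2.75227.
Ca per 8 O = 0.29085 × 2.75227 = 0.800.

0.800 Ca apfu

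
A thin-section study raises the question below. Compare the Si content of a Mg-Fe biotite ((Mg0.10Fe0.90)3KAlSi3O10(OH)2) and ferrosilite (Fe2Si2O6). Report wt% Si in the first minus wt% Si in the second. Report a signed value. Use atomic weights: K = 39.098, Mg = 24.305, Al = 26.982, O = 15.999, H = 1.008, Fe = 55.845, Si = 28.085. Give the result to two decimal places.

Si in (Mg0.10Fe0.90)3KAlSi3O10(OH)2: molar mass 502.412 g/mol; 3×28.085 = 84.255 g → 16.77 wt%.
Si in Fe2Si2O6: molar mass 263.854 g/mol; 2×28.085 = 56.170 g → 21.29 wt%.
Difference = 16.77 − 21.29 = -4.52 percentage points.

-4.52 percentage points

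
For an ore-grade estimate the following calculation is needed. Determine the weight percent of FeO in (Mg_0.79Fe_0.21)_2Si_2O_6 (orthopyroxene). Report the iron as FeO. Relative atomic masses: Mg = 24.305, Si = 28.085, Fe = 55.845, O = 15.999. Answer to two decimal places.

14.10 wt%

Molar mass of (Mg_0.79Fe_0.21)_2Si_2O_6 = 1.58*24.305 + 0.42*55.845 + 2*28.085 + 6*15.999 = 214.021 g/mol.
Each formula unit contains 0.42 Fe, equivalent to 0.42/1 = 0.4200 mol FeO.
M(FeO) = 1×55.845 + 1×15.999 = 71.844 g/mol.
Mass of FeO per formula unit = 0.4200 × 71.844 = 30.174 g.
FeO wt% = 30.174 / 214.021 × 100 = 14.10%.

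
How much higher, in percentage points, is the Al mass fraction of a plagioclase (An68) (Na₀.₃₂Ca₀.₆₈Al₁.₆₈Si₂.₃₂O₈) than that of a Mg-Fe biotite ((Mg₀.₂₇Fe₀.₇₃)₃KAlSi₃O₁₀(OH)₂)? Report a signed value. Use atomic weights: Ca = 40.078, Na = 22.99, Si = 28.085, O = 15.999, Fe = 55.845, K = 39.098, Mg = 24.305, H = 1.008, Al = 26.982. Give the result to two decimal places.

11.05 percentage points

Al in Na₀.₃₂Ca₀.₆₈Al₁.₆₈Si₂.₃₂O₈: molar mass 273.089 g/mol; 1.68×26.982 = 45.330 g → 16.60 wt%.
Al in (Mg₀.₂₇Fe₀.₇₃)₃KAlSi₃O₁₀(OH)₂: molar mass 486.327 g/mol; 1×26.982 = 26.982 g → 5.55 wt%.
Difference = 16.60 − 5.55 = 11.05 percentage points.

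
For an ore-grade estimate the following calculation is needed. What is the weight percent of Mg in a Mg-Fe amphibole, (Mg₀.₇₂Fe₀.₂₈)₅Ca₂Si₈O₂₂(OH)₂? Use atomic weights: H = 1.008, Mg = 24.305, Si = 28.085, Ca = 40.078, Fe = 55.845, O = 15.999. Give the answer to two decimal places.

10.22 mass %

Molar mass of (Mg₀.₇₂Fe₀.₂₈)₅Ca₂Si₈O₂₂(OH)₂: 3.60·24.305 + 1.40·55.845 + 2·40.078 + 8·28.085 + 24·15.999 + 2·1.008 = 856.509 g/mol.
Mass of Mg per formula unit: 3.60 × 24.305 = 87.498 g.
Weight fraction Mg = 87.498 / 856.509 = 0.1022.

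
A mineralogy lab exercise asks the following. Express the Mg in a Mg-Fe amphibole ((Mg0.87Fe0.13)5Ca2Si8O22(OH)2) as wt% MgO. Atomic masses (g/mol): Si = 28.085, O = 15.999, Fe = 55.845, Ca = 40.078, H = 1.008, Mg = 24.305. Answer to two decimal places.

M((Mg0.87Fe0.13)5Ca2Si8O22(OH)2) = 832.854 g/mol; M(MgO) = 40.304 g/mol.
Moles MgO per formula unit = 4.35 Mg ÷ 1 = 4.3500.
MgO fraction = (4.3500 × 40.304) / 832.854 = 175.322/832.854 = 0.2105.

21.05 wt%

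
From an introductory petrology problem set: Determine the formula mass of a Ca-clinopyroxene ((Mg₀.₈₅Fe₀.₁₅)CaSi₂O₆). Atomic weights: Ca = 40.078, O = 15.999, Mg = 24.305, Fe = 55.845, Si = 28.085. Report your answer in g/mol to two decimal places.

The formula mass is the sum 0.85(24.305) + 0.15(55.845) + 1(40.078) + 2(28.085) + 6(15.999).

221.28 g/mol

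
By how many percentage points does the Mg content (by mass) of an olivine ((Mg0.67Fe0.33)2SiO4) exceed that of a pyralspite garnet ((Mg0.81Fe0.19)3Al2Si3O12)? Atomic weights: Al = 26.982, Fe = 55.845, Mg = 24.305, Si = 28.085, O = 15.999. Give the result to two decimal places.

Mg in (Mg0.67Fe0.33)2SiO4: molar mass 161.507 g/mol; 1.34×24.305 = 32.569 g → 20.17 wt%.
Mg in (Mg0.81Fe0.19)3Al2Si3O12: molar mass 421.100 g/mol; 2.43×24.305 = 59.061 g → 14.03 wt%.
Difference = 20.17 − 14.03 = 6.14 percentage points.

6.14 percentage points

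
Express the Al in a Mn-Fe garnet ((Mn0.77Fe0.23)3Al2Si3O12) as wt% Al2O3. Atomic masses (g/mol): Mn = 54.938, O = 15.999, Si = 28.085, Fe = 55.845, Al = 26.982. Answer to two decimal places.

M((Mn0.77Fe0.23)3Al2Si3O12) = 495.647 g/mol; M(Al2O3) = 101.961 g/mol.
Moles Al2O3 per formula unit = 2 Al ÷ 2 = 1.0000.
Al2O3 fraction = (1.0000 × 101.961) / 495.647 = 101.961/495.647 = 0.2057.

20.57 wt%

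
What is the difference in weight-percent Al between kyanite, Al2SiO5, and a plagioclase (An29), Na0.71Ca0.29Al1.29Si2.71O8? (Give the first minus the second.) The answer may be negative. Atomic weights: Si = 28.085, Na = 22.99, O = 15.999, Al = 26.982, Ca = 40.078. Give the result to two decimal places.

M(Al2SiO5) = 162.044 g/mol, so wt% Al = 53.964/162.044 × 100 = 33.30%.
M(Na0.71Ca0.29Al1.29Si2.71O8) = 266.855 g/mol, so wt% Al = 34.807/266.855 × 100 = 13.04%.
33.30 − 13.04 = 20.26 pp.

20.26 percentage points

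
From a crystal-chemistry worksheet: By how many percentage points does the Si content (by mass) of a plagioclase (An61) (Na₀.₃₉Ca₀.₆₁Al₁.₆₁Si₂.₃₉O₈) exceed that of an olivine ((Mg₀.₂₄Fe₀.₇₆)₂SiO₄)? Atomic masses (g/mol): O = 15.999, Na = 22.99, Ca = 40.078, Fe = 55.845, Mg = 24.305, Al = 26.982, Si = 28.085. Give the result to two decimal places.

M(Na₀.₃₉Ca₀.₆₁Al₁.₆₁Si₂.₃₉O₈) = 271.970 g/mol, so wt% Si = 67.123/271.970 × 100 = 24.68%.
M((Mg₀.₂₄Fe₀.₇₆)₂SiO₄) = 188.632 g/mol, so wt% Si = 28.085/188.632 × 100 = 14.89%.
24.68 − 14.89 = 9.79 pp.

9.79 percentage points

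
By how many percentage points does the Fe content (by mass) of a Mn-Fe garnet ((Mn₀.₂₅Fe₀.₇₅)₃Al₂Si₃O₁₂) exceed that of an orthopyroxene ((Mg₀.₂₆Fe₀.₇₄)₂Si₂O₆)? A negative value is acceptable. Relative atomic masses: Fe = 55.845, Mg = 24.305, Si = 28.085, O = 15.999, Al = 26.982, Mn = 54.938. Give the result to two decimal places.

-8.12 percentage points

M((Mn₀.₂₅Fe₀.₇₅)₃Al₂Si₃O₁₂) = 497.062 g/mol, so wt% Fe = 125.651/497.062 × 100 = 25.28%.
M((Mg₀.₂₆Fe₀.₇₄)₂Si₂O₆) = 247.453 g/mol, so wt% Fe = 82.651/247.453 × 100 = 33.40%.
25.28 − 33.40 = -8.12 pp.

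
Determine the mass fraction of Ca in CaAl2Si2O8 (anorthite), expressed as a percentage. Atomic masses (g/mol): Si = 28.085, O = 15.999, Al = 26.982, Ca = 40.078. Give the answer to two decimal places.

14.41 mass %

M(CaAl2Si2O8) = 278.204 g/mol.
Ca contributes 1 × 40.078 = 40.078 g per mole.
40.078/278.204 = 0.1441 → 14.41%.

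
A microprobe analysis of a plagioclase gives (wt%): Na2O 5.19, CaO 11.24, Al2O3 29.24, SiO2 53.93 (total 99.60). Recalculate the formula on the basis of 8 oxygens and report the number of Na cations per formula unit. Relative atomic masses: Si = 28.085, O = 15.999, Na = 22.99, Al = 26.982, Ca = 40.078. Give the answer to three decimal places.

0.456 Na apfu

Na2O: 5.19/61.979 = 0.08374 mol → 0.16748 mol Na, 0.08374 mol O.
CaO: 11.24/56.077 = 0.20044 mol → 0.20044 mol Ca, 0.20044 mol O.
Al2O3: 29.24/101.961 = 0.28678 mol → 0.57356 mol Al, 0.86034 mol O.
SiO2: 53.93/60.083 = 0.89759 mol → 0.89759 mol Si, 1.79518 mol O.
Total oxygen = 2.93970 mol. Normalization factor = 8/2.93970 = 2.72137.
Na per 8 O = 0.16748 × 2.72137 = 0.456.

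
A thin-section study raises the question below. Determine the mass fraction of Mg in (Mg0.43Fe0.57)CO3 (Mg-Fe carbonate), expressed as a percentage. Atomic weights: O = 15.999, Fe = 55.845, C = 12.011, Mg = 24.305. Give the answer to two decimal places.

M((Mg0.43Fe0.57)CO3) = 102.291 g/mol.
Mg contributes 0.43 × 24.305 = 10.451 g per mole.
10.451/102.291 = 0.1022 → 10.22%.

10.22 weight percent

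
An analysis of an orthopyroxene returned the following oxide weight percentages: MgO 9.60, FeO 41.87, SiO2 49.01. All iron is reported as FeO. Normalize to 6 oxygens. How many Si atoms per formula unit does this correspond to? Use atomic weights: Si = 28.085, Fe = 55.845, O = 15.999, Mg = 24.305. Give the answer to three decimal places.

MgO (M=40.304): mol = 0.23819; Mg = 0.23819, O = 0.23819.
FeO (M=71.844): mol = 0.58279; Fe = 0.58279, O = 0.58279.
SiO2 (M=60.083): mol = 0.81570; Si = 0.81570, O = 1.63140.
ΣO = 2.45238; factor = 6/ΣO = 2.44660.
Si apfu = 0.81570 × 2.44660 = 1.996.

1.996 Si apfu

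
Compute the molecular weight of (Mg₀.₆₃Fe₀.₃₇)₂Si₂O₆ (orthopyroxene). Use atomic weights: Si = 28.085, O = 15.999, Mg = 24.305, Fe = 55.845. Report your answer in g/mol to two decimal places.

224.11 g/mol

M = 1.26*24.305 + 0.74*55.845 + 2*28.085 + 6*15.999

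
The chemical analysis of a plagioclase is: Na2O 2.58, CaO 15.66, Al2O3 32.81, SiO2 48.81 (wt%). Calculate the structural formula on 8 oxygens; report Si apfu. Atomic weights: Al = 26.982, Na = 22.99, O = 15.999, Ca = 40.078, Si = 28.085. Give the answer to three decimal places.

Na2O (M=61.979): mol = 0.04163; Na = 0.08326, O = 0.04163.
CaO (M=56.077): mol = 0.27926; Ca = 0.27926, O = 0.27926.
Al2O3 (M=101.961): mol = 0.32179; Al = 0.64358, O = 0.96537.
SiO2 (M=60.083): mol = 0.81238; Si = 0.81238, O = 1.62476.
ΣO = 2.91102; factor = 8/ΣO = 2.74818.
Si apfu = 0.81238 × 2.74818 = 2.233.

2.233 Si apfu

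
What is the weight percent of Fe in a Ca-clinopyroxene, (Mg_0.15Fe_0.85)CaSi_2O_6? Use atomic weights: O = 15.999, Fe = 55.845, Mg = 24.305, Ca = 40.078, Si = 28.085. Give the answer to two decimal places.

Formula mass = 0.15·24.305 + 0.85·55.845 + 1·40.078 + 2·28.085 + 6·15.999 = 243.356 g/mol, of which 47.468 g is Fe.
So Fe makes up 47.468/243.356 = 0.1951 of the mass, i.e. 19.51%.

19.51 mass %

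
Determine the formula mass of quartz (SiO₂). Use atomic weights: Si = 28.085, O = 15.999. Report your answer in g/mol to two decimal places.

60.08 g/mol

The formula mass is the sum 1(28.085) + 2(15.999).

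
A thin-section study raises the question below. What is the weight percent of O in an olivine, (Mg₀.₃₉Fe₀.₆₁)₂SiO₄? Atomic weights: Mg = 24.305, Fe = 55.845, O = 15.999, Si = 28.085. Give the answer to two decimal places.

35.72 mass %

Formula mass = 0.78·24.305 + 1.22·55.845 + 1·28.085 + 4·15.999 = 179.170 g/mol, of which 63.996 g is O.
So O makes up 63.996/179.170 = 0.3572 of the mass, i.e. 35.72%.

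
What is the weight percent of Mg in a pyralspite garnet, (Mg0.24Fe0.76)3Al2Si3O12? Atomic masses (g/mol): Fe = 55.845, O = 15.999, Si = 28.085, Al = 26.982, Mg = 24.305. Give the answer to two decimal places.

3.68 wt%

Formula mass = 0.72·24.305 + 2.28·55.845 + 2·26.982 + 3·28.085 + 12·15.999 = 475.033 g/mol, of which 17.500 g is Mg.
So Mg makes up 17.500/475.033 = 0.0368 of the mass, i.e. 3.68%.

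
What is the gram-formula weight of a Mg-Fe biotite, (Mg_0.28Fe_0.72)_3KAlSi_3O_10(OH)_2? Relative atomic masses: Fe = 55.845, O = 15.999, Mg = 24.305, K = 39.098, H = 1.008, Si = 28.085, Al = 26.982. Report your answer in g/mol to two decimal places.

485.38 g/mol

The formula mass is the sum 0.84*24.305 + 2.16*55.845 + 1*39.098 + 1*26.982 + 3*28.085 + 12*15.999 + 2*1.008.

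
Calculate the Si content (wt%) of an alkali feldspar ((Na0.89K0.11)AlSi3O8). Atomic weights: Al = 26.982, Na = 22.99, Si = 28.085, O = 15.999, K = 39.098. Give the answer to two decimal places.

31.92 wt%

M((Na0.89K0.11)AlSi3O8) = 263.991 g/mol.
Si contributes 3 × 28.085 = 84.255 g per mole.
84.255/263.991 = 0.3192 → 31.92%.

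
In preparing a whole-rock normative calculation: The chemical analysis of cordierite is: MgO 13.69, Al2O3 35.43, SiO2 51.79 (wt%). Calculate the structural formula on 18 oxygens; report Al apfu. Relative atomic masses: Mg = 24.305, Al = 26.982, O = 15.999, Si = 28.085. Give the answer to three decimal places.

4.027 Al apfu

13.69 wt% MgO ÷ 40.304 g/mol = 0.33967 mol, giving 0.33967 Mg and 0.33967 O.
35.43 wt% Al2O3 ÷ 101.961 g/mol = 0.34749 mol, giving 0.69498 Al and 1.04247 O.
51.79 wt% SiO2 ÷ 60.083 g/mol = 0.86197 mol, giving 0.86197 Si and 1.72394 O.
Oxygen sums to 3.10608; scaling by 18/3.10608 = 5.79509 puts the formula on 18 O.
Al: 0.69498 × 5.79509 = 4.027 atoms per formula unit.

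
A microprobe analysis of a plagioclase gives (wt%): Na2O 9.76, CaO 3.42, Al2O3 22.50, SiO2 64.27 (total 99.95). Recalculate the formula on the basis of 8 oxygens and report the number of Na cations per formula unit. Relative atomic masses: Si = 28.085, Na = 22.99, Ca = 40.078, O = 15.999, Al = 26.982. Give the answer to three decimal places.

0.834 Na apfu

Na2O: 9.76/61.979 = 0.15747 mol → 0.31494 mol Na, 0.15747 mol O.
CaO: 3.42/56.077 = 0.06099 mol → 0.06099 mol Ca, 0.06099 mol O.
Al2O3: 22.50/101.961 = 0.22067 mol → 0.44134 mol Al, 0.66201 mol O.
SiO2: 64.27/60.083 = 1.06969 mol → 1.06969 mol Si, 2.13938 mol O.
Total oxygen = 3.01985 mol. Normalization factor = 8/3.01985 = 2.64914.
Na per 8 O = 0.31494 × 2.64914 = 0.834.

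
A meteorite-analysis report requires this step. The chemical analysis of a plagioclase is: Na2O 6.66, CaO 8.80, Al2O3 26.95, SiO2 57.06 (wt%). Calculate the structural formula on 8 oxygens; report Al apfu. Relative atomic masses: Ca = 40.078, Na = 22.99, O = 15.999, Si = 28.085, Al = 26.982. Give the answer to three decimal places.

Na2O: 6.66/61.979 = 0.10746 mol → 0.21492 mol Na, 0.10746 mol O.
CaO: 8.80/56.077 = 0.15693 mol → 0.15693 mol Ca, 0.15693 mol O.
Al2O3: 26.95/101.961 = 0.26432 mol → 0.52864 mol Al, 0.79296 mol O.
SiO2: 57.06/60.083 = 0.94969 mol → 0.94969 mol Si, 1.89938 mol O.
Total oxygen = 2.95673 mol. Normalization factor = 8/2.95673 = 2.70569.
Al per 8 O = 0.52864 × 2.70569 = 1.430.

1.430 Al apfu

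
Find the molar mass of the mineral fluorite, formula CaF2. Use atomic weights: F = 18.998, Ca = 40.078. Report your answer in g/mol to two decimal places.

78.07 g/mol

M = 1*40.078 + 2*18.998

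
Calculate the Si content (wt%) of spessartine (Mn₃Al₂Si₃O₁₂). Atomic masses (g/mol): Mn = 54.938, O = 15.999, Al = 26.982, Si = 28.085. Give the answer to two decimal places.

Formula mass = 3·54.938 + 2·26.982 + 3·28.085 + 12·15.999 = 495.021 g/mol, of which 84.255 g is Si.
So Si makes up 84.255/495.021 = 0.1702 of the mass, i.e. 17.02%.

17.02 wt%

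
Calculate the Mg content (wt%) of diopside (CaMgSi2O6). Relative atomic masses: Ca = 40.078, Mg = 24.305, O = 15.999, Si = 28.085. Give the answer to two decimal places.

M(CaMgSi2O6) = 216.547 g/mol.
Mg contributes 1 × 24.305 = 24.305 g per mole.
24.305/216.547 = 0.1122 → 11.22%.

11.22 wt%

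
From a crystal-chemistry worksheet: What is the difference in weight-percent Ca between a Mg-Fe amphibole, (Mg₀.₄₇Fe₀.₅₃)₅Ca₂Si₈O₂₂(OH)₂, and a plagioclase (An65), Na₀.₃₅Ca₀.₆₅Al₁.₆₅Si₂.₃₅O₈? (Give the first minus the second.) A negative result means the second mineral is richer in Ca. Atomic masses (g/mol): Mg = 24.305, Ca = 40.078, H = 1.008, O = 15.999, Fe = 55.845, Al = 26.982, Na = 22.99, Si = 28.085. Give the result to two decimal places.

First mineral: 80.156 g Ca in 895.934 g formula = 8.95 wt% Ca.
Second mineral: 26.051 g Ca in 272.609 g formula = 9.56 wt% Ca.
8.95% − 9.56% gives a difference of -0.61 percentage points.

-0.61 percentage points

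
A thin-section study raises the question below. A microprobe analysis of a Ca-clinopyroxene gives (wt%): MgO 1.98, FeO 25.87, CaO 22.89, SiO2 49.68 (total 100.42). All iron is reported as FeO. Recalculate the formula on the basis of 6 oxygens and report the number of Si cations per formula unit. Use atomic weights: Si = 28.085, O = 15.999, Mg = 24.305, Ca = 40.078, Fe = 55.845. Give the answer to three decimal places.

1.98 wt% MgO ÷ 40.304 g/mol = 0.04913 mol, giving 0.04913 Mg and 0.04913 O.
25.87 wt% FeO ÷ 71.844 g/mol = 0.36009 mol, giving 0.36009 Fe and 0.36009 O.
22.89 wt% CaO ÷ 56.077 g/mol = 0.40819 mol, giving 0.40819 Ca and 0.40819 O.
49.68 wt% SiO2 ÷ 60.083 g/mol = 0.82686 mol, giving 0.82686 Si and 1.65372 O.
Oxygen sums to 2.47113; scaling by 6/2.47113 = 2.42804 puts the formula on 6 O.
Si: 0.82686 × 2.42804 = 2.008 atoms per formula unit.

2.008 Si apfu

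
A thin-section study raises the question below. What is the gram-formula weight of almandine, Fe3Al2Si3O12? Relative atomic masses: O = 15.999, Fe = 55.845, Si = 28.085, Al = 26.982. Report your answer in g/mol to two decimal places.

497.74 g/mol

Fe: 3 × 55.845 = 167.5350
Al: 2 × 26.982 = 53.9640
Si: 3 × 28.085 = 84.2550
O: 12 × 15.999 = 191.9880
Summing the contributions gives the formula mass.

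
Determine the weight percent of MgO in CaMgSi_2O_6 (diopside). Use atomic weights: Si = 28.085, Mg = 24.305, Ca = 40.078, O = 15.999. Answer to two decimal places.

18.61 wt%

Molar mass of CaMgSi_2O_6 = 1×40.078 + 1×24.305 + 2×28.085 + 6×15.999 = 216.547 g/mol.
Each formula unit contains 1 Mg, equivalent to 1/1 = 1.0000 mol MgO.
M(MgO) = 1×24.305 + 1×15.999 = 40.304 g/mol.
Mass of MgO per formula unit = 1.0000 × 40.304 = 40.304 g.
MgO wt% = 40.304 / 216.547 × 100 = 18.61%.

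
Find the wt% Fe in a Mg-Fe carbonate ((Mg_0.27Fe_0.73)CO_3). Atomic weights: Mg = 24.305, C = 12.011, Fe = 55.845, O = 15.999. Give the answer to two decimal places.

M((Mg_0.27Fe_0.73)CO_3) = 107.337 g/mol.
Fe contributes 0.73 × 55.845 = 40.767 g per mole.
40.767/107.337 = 0.3798 → 37.98%.

37.98 mass %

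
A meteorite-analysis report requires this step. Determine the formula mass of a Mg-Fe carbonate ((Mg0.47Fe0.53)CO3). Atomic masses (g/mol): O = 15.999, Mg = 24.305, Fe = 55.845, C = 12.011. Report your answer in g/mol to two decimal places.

The formula mass is the sum 0.47(24.305) + 0.53(55.845) + 1(12.011) + 3(15.999).

101.03 g/mol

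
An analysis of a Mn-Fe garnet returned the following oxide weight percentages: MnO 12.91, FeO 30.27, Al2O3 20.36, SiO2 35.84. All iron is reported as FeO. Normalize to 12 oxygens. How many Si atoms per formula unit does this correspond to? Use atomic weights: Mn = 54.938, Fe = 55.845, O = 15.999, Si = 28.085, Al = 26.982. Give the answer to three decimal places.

MnO (M=70.937): mol = 0.18199; Mn = 0.18199, O = 0.18199.
FeO (M=71.844): mol = 0.42133; Fe = 0.42133, O = 0.42133.
Al2O3 (M=101.961): mol = 0.19968; Al = 0.39936, O = 0.59904.
SiO2 (M=60.083): mol = 0.59651; Si = 0.59651, O = 1.19302.
ΣO = 2.39538; factor = 12/ΣO = 5.00964.
Si apfu = 0.59651 × 5.00964 = 2.988.

2.988 Si apfu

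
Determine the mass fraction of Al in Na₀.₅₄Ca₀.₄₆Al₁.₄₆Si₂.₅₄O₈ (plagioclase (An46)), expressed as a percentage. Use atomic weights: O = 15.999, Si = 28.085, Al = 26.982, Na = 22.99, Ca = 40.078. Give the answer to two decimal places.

14.61 weight percent

Molar mass of Na₀.₅₄Ca₀.₄₆Al₁.₄₆Si₂.₅₄O₈: 0.54*22.99 + 0.46*40.078 + 1.46*26.982 + 2.54*28.085 + 8*15.999 = 269.572 g/mol.
Mass of Al per formula unit: 1.46 × 26.982 = 39.394 g.
Weight fraction Al = 39.394 / 269.572 = 0.1461.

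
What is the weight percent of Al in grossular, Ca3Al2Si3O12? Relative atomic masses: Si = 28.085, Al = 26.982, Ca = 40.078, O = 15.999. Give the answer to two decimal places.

11.98 wt%

M(Ca3Al2Si3O12) = 450.441 g/mol.
Al contributes 2 × 26.982 = 53.964 g per mole.
53.964/450.441 = 0.1198 → 11.98%.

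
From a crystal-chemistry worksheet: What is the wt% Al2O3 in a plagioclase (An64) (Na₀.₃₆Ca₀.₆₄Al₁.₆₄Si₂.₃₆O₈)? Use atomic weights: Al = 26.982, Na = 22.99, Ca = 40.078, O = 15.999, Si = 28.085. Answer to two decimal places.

M(Na₀.₃₆Ca₀.₆₄Al₁.₆₄Si₂.₃₆O₈) = 272.449 g/mol; M(Al2O3) = 101.961 g/mol.
Moles Al2O3 per formula unit = 1.64 Al ÷ 2 = 0.8200.
Al2O3 fraction = (0.8200 × 101.961) / 272.449 = 83.608/272.449 = 0.3069.

30.69 wt%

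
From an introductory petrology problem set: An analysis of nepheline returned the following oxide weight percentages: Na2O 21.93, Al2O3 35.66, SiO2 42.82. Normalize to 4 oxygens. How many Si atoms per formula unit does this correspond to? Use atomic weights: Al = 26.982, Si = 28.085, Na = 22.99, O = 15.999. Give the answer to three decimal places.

1.008 Si apfu

Na2O (M=61.979): mol = 0.35383; Na = 0.70766, O = 0.35383.
Al2O3 (M=101.961): mol = 0.34974; Al = 0.69948, O = 1.04922.
SiO2 (M=60.083): mol = 0.71268; Si = 0.71268, O = 1.42536.
ΣO = 2.82841; factor = 4/ΣO = 1.41422.
Si apfu = 0.71268 × 1.41422 = 1.008.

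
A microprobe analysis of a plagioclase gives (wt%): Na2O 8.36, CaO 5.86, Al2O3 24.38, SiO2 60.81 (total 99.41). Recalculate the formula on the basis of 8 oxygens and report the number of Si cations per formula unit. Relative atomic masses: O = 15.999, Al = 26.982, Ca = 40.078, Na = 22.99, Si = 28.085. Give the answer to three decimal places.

2.716 Si apfu

8.36 wt% Na2O ÷ 61.979 g/mol = 0.13488 mol, giving 0.26976 Na and 0.13488 O.
5.86 wt% CaO ÷ 56.077 g/mol = 0.10450 mol, giving 0.10450 Ca and 0.10450 O.
24.38 wt% Al2O3 ÷ 101.961 g/mol = 0.23911 mol, giving 0.47822 Al and 0.71733 O.
60.81 wt% SiO2 ÷ 60.083 g/mol = 1.01210 mol, giving 1.01210 Si and 2.02420 O.
Oxygen sums to 2.98091; scaling by 8/2.98091 = 2.68374 puts the formula on 8 O.
Si: 1.01210 × 2.68374 = 2.716 atoms per formula unit.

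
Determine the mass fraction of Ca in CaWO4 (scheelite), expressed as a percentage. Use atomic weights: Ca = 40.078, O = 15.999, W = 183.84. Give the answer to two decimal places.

13.92 wt%

Molar mass of CaWO4: 1·40.078 + 1·183.84 + 4·15.999 = 287.914 g/mol.
Mass of Ca per formula unit: 1 × 40.078 = 40.078 g.
Weight fraction Ca = 40.078 / 287.914 = 0.1392.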